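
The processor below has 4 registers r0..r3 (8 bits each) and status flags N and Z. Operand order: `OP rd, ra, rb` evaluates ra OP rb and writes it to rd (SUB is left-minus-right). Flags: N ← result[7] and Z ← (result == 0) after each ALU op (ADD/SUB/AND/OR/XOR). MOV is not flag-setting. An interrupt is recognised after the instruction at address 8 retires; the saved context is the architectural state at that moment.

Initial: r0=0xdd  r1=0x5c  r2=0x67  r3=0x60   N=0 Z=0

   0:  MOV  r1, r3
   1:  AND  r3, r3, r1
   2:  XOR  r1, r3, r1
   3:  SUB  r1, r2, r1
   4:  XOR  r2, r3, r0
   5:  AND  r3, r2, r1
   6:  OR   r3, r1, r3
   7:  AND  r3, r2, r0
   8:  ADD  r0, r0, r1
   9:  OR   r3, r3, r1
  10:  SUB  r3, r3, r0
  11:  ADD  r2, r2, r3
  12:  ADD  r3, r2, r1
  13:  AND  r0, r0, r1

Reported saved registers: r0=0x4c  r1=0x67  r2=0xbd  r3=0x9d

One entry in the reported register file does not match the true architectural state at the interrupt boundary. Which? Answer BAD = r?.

after  0: r0=0xdd r1=0x60 r2=0x67 r3=0x60  N=0 Z=0
after  1: r0=0xdd r1=0x60 r2=0x67 r3=0x60  N=0 Z=0
after  2: r0=0xdd r1=0x00 r2=0x67 r3=0x60  N=0 Z=1
after  3: r0=0xdd r1=0x67 r2=0x67 r3=0x60  N=0 Z=0
after  4: r0=0xdd r1=0x67 r2=0xbd r3=0x60  N=1 Z=0
after  5: r0=0xdd r1=0x67 r2=0xbd r3=0x25  N=0 Z=0
after  6: r0=0xdd r1=0x67 r2=0xbd r3=0x67  N=0 Z=0
after  7: r0=0xdd r1=0x67 r2=0xbd r3=0x9d  N=1 Z=0
after  8: r0=0x44 r1=0x67 r2=0xbd r3=0x9d  N=0 Z=0
-- IRQ taken; context saved, return-PC = 9 --
mismatch: r0: reported 0x4c vs actual 0x44

BAD = r0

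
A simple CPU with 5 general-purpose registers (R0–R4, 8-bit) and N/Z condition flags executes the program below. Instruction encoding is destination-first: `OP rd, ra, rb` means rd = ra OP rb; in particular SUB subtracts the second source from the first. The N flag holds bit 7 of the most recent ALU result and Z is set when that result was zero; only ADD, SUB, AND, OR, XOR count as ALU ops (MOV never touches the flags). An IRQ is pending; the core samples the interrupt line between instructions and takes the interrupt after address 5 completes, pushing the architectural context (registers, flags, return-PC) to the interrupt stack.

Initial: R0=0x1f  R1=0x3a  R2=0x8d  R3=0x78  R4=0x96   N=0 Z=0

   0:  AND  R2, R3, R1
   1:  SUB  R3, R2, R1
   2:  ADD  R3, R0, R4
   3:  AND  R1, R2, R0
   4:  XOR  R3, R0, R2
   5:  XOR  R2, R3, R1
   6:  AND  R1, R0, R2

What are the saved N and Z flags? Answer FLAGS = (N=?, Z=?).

FLAGS = (N=0, Z=0)

after  0: R0=0x1f R1=0x3a R2=0x38 R3=0x78 R4=0x96  N=0 Z=0
after  1: R0=0x1f R1=0x3a R2=0x38 R3=0xfe R4=0x96  N=1 Z=0
after  2: R0=0x1f R1=0x3a R2=0x38 R3=0xb5 R4=0x96  N=1 Z=0
after  3: R0=0x1f R1=0x18 R2=0x38 R3=0xb5 R4=0x96  N=0 Z=0
after  4: R0=0x1f R1=0x18 R2=0x38 R3=0x27 R4=0x96  N=0 Z=0
after  5: R0=0x1f R1=0x18 R2=0x3f R3=0x27 R4=0x96  N=0 Z=0
-- IRQ taken; context saved, return-PC = 6 --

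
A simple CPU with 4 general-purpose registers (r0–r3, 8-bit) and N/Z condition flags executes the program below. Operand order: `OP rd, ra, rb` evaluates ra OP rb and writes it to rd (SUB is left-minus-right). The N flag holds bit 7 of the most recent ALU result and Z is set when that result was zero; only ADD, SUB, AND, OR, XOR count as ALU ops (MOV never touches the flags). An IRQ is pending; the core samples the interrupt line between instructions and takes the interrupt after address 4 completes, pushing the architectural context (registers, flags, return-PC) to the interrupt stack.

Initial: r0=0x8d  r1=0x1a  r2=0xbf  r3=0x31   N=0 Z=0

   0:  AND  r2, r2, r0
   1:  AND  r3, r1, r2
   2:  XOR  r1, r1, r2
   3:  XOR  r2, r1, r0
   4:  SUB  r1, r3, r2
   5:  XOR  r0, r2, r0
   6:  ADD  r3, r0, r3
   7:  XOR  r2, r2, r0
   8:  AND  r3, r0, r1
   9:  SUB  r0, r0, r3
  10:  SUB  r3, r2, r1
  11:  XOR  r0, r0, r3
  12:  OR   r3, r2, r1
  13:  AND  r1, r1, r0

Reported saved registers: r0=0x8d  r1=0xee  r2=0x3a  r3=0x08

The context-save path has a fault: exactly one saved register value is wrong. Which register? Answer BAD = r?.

BAD = r2

after  0: r0=0x8d r1=0x1a r2=0x8d r3=0x31  N=1 Z=0
after  1: r0=0x8d r1=0x1a r2=0x8d r3=0x08  N=0 Z=0
after  2: r0=0x8d r1=0x97 r2=0x8d r3=0x08  N=1 Z=0
after  3: r0=0x8d r1=0x97 r2=0x1a r3=0x08  N=0 Z=0
after  4: r0=0x8d r1=0xee r2=0x1a r3=0x08  N=1 Z=0
-- IRQ taken; context saved, return-PC = 5 --
mismatch: r2: reported 0x3a vs actual 0x1a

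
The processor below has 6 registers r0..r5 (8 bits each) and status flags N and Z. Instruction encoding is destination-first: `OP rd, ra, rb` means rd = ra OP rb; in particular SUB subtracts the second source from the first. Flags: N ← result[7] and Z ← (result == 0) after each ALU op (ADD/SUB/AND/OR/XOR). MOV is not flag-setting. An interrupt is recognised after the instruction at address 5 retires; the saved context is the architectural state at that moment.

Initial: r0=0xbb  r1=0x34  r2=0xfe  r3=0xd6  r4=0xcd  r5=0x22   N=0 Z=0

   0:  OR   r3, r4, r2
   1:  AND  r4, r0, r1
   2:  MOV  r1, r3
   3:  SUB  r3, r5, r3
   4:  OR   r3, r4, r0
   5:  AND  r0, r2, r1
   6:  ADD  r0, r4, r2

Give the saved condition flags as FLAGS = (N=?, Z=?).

after  0: r0=0xbb r1=0x34 r2=0xfe r3=0xff r4=0xcd r5=0x22  N=1 Z=0
after  1: r0=0xbb r1=0x34 r2=0xfe r3=0xff r4=0x30 r5=0x22  N=0 Z=0
after  2: r0=0xbb r1=0xff r2=0xfe r3=0xff r4=0x30 r5=0x22  N=0 Z=0
after  3: r0=0xbb r1=0xff r2=0xfe r3=0x23 r4=0x30 r5=0x22  N=0 Z=0
after  4: r0=0xbb r1=0xff r2=0xfe r3=0xbb r4=0x30 r5=0x22  N=1 Z=0
after  5: r0=0xfe r1=0xff r2=0xfe r3=0xbb r4=0x30 r5=0x22  N=1 Z=0
-- IRQ taken; context saved, return-PC = 6 --

FLAGS = (N=1, Z=0)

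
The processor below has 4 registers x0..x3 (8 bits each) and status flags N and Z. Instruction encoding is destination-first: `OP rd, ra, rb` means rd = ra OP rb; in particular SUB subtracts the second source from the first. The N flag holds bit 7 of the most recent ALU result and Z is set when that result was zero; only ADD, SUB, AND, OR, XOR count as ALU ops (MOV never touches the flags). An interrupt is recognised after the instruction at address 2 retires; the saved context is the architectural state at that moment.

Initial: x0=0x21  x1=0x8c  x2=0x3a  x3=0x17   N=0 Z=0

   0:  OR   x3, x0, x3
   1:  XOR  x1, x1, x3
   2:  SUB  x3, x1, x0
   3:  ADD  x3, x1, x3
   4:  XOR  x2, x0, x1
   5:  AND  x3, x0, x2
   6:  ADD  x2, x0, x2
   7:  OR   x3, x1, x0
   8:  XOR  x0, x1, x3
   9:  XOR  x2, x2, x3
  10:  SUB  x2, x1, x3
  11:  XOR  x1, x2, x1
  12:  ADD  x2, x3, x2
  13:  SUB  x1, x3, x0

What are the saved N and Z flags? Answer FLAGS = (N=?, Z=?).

after  0: x0=0x21 x1=0x8c x2=0x3a x3=0x37  N=0 Z=0
after  1: x0=0x21 x1=0xbb x2=0x3a x3=0x37  N=1 Z=0
after  2: x0=0x21 x1=0xbb x2=0x3a x3=0x9a  N=1 Z=0
-- IRQ taken; context saved, return-PC = 3 --

FLAGS = (N=1, Z=0)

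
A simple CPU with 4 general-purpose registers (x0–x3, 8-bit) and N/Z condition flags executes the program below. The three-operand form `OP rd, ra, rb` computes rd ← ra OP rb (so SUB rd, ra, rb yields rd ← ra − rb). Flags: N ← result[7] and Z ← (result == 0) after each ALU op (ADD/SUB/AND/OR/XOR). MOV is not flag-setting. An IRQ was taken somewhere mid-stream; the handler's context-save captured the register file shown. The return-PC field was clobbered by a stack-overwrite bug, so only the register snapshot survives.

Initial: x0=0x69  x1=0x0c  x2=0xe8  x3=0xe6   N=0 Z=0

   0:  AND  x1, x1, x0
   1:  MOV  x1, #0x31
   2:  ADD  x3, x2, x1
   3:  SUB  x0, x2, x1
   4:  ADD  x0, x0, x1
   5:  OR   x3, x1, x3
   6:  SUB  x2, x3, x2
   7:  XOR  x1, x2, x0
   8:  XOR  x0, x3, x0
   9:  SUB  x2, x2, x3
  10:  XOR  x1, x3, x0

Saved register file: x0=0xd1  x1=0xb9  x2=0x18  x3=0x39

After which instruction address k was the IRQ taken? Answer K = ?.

K = 9

after  0: x0=0x69 x1=0x08 x2=0xe8 x3=0xe6  N=0 Z=0
after  1: x0=0x69 x1=0x31 x2=0xe8 x3=0xe6  N=0 Z=0
after  2: x0=0x69 x1=0x31 x2=0xe8 x3=0x19  N=0 Z=0
after  3: x0=0xb7 x1=0x31 x2=0xe8 x3=0x19  N=1 Z=0
after  4: x0=0xe8 x1=0x31 x2=0xe8 x3=0x19  N=1 Z=0
after  5: x0=0xe8 x1=0x31 x2=0xe8 x3=0x39  N=0 Z=0
after  6: x0=0xe8 x1=0x31 x2=0x51 x3=0x39  N=0 Z=0
after  7: x0=0xe8 x1=0xb9 x2=0x51 x3=0x39  N=1 Z=0
after  8: x0=0xd1 x1=0xb9 x2=0x51 x3=0x39  N=1 Z=0
after  9: x0=0xd1 x1=0xb9 x2=0x18 x3=0x39  N=0 Z=0
-- IRQ taken; context saved, return-PC = 10 --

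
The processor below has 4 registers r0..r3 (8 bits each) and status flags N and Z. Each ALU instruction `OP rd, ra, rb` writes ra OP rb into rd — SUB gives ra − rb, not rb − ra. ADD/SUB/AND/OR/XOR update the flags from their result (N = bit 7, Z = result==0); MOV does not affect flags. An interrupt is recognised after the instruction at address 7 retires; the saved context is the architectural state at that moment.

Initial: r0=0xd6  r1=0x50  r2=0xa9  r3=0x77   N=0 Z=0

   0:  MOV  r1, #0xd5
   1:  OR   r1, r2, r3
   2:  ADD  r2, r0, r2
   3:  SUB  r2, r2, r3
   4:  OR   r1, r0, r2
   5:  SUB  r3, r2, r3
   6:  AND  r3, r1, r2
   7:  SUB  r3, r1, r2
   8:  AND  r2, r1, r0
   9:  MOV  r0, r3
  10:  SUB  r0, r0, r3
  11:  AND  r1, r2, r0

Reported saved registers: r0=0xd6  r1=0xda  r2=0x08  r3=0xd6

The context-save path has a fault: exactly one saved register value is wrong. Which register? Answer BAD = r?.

after  0: r0=0xd6 r1=0xd5 r2=0xa9 r3=0x77  N=0 Z=0
after  1: r0=0xd6 r1=0xff r2=0xa9 r3=0x77  N=1 Z=0
after  2: r0=0xd6 r1=0xff r2=0x7f r3=0x77  N=0 Z=0
after  3: r0=0xd6 r1=0xff r2=0x08 r3=0x77  N=0 Z=0
after  4: r0=0xd6 r1=0xde r2=0x08 r3=0x77  N=1 Z=0
after  5: r0=0xd6 r1=0xde r2=0x08 r3=0x91  N=1 Z=0
after  6: r0=0xd6 r1=0xde r2=0x08 r3=0x08  N=0 Z=0
after  7: r0=0xd6 r1=0xde r2=0x08 r3=0xd6  N=1 Z=0
-- IRQ taken; context saved, return-PC = 8 --
mismatch: r1: reported 0xda vs actual 0xde

BAD = r1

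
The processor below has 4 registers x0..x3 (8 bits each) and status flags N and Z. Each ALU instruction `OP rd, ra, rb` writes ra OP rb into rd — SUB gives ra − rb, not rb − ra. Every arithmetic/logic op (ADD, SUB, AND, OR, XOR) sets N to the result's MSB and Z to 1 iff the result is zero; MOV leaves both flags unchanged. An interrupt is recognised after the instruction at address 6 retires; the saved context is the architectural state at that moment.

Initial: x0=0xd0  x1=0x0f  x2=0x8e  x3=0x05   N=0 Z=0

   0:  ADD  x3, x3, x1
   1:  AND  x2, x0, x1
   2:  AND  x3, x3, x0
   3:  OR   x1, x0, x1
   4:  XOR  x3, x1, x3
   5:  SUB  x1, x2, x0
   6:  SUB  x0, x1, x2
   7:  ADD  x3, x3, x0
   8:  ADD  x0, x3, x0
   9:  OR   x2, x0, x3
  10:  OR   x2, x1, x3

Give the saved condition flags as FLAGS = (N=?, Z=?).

after  0: x0=0xd0 x1=0x0f x2=0x8e x3=0x14  N=0 Z=0
after  1: x0=0xd0 x1=0x0f x2=0x00 x3=0x14  N=0 Z=1
after  2: x0=0xd0 x1=0x0f x2=0x00 x3=0x10  N=0 Z=0
after  3: x0=0xd0 x1=0xdf x2=0x00 x3=0x10  N=1 Z=0
after  4: x0=0xd0 x1=0xdf x2=0x00 x3=0xcf  N=1 Z=0
after  5: x0=0xd0 x1=0x30 x2=0x00 x3=0xcf  N=0 Z=0
after  6: x0=0x30 x1=0x30 x2=0x00 x3=0xcf  N=0 Z=0
-- IRQ taken; context saved, return-PC = 7 --

FLAGS = (N=0, Z=0)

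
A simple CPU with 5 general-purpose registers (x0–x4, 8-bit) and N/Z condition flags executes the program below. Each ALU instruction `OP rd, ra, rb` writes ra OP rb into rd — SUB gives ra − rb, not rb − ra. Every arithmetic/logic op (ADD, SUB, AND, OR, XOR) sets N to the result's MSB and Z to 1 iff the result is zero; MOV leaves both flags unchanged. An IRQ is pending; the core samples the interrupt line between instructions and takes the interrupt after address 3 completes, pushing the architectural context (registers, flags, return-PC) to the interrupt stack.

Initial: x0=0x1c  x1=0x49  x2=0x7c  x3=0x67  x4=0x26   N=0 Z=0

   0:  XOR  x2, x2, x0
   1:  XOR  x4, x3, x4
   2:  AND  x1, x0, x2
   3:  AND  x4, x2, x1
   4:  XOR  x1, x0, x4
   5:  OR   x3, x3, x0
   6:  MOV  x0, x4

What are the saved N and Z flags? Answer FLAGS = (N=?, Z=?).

FLAGS = (N=0, Z=1)

after  0: x0=0x1c x1=0x49 x2=0x60 x3=0x67 x4=0x26  N=0 Z=0
after  1: x0=0x1c x1=0x49 x2=0x60 x3=0x67 x4=0x41  N=0 Z=0
after  2: x0=0x1c x1=0x00 x2=0x60 x3=0x67 x4=0x41  N=0 Z=1
after  3: x0=0x1c x1=0x00 x2=0x60 x3=0x67 x4=0x00  N=0 Z=1
-- IRQ taken; context saved, return-PC = 4 --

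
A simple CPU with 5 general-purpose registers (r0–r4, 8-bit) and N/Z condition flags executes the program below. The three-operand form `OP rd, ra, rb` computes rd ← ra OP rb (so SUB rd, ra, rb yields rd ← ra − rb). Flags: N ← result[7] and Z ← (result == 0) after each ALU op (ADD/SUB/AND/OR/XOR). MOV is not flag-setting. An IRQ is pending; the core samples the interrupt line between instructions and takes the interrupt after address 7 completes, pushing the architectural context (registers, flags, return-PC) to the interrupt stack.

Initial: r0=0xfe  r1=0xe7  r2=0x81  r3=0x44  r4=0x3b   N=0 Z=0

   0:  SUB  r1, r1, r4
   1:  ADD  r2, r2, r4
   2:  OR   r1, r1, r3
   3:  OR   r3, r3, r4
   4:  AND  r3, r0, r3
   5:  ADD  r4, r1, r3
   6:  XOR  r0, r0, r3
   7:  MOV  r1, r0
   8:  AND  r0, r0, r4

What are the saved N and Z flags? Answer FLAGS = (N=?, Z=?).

FLAGS = (N=1, Z=0)

after  0: r0=0xfe r1=0xac r2=0x81 r3=0x44 r4=0x3b  N=1 Z=0
after  1: r0=0xfe r1=0xac r2=0xbc r3=0x44 r4=0x3b  N=1 Z=0
after  2: r0=0xfe r1=0xec r2=0xbc r3=0x44 r4=0x3b  N=1 Z=0
after  3: r0=0xfe r1=0xec r2=0xbc r3=0x7f r4=0x3b  N=0 Z=0
after  4: r0=0xfe r1=0xec r2=0xbc r3=0x7e r4=0x3b  N=0 Z=0
after  5: r0=0xfe r1=0xec r2=0xbc r3=0x7e r4=0x6a  N=0 Z=0
after  6: r0=0x80 r1=0xec r2=0xbc r3=0x7e r4=0x6a  N=1 Z=0
after  7: r0=0x80 r1=0x80 r2=0xbc r3=0x7e r4=0x6a  N=1 Z=0
-- IRQ taken; context saved, return-PC = 8 --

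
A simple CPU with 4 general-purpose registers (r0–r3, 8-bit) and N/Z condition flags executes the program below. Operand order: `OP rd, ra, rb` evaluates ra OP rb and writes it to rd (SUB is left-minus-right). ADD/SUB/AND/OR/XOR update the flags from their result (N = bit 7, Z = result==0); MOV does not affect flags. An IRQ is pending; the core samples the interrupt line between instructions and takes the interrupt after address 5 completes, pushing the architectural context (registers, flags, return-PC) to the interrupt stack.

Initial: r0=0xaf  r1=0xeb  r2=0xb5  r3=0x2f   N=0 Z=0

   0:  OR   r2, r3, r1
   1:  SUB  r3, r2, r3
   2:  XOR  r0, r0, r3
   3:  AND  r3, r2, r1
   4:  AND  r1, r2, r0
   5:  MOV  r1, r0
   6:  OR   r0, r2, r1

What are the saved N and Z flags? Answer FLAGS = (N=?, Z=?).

after  0: r0=0xaf r1=0xeb r2=0xef r3=0x2f  N=1 Z=0
after  1: r0=0xaf r1=0xeb r2=0xef r3=0xc0  N=1 Z=0
after  2: r0=0x6f r1=0xeb r2=0xef r3=0xc0  N=0 Z=0
after  3: r0=0x6f r1=0xeb r2=0xef r3=0xeb  N=1 Z=0
after  4: r0=0x6f r1=0x6f r2=0xef r3=0xeb  N=0 Z=0
after  5: r0=0x6f r1=0x6f r2=0xef r3=0xeb  N=0 Z=0
-- IRQ taken; context saved, return-PC = 6 --

FLAGS = (N=0, Z=0)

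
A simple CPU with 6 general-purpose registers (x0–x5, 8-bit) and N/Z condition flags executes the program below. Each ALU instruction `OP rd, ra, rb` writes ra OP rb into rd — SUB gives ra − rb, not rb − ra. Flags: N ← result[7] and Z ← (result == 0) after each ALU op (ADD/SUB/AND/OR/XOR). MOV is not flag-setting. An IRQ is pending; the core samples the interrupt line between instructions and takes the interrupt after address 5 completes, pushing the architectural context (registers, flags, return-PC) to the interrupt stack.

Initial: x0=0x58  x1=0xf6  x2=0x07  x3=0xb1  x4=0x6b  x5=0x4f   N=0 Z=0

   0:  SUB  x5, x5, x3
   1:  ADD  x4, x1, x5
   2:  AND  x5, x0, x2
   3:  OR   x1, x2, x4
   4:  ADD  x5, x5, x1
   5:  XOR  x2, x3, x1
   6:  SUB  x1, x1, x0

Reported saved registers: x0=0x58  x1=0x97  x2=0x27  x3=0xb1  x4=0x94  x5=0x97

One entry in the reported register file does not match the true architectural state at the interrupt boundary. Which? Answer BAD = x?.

after  0: x0=0x58 x1=0xf6 x2=0x07 x3=0xb1 x4=0x6b x5=0x9e  N=1 Z=0
after  1: x0=0x58 x1=0xf6 x2=0x07 x3=0xb1 x4=0x94 x5=0x9e  N=1 Z=0
after  2: x0=0x58 x1=0xf6 x2=0x07 x3=0xb1 x4=0x94 x5=0x00  N=0 Z=1
after  3: x0=0x58 x1=0x97 x2=0x07 x3=0xb1 x4=0x94 x5=0x00  N=1 Z=0
after  4: x0=0x58 x1=0x97 x2=0x07 x3=0xb1 x4=0x94 x5=0x97  N=1 Z=0
after  5: x0=0x58 x1=0x97 x2=0x26 x3=0xb1 x4=0x94 x5=0x97  N=0 Z=0
-- IRQ taken; context saved, return-PC = 6 --
mismatch: x2: reported 0x27 vs actual 0x26

BAD = x2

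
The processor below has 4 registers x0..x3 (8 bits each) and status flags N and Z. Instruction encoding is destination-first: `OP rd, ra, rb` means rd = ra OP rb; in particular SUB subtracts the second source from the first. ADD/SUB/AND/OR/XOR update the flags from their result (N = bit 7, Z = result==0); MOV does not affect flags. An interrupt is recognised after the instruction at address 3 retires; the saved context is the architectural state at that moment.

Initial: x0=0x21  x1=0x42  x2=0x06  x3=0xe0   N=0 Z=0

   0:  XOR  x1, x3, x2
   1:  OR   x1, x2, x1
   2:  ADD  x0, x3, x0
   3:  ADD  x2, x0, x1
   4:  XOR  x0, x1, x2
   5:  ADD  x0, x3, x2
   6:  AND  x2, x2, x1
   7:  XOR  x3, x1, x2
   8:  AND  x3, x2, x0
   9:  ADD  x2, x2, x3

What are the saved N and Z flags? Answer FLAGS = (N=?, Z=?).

FLAGS = (N=1, Z=0)

after  0: x0=0x21 x1=0xe6 x2=0x06 x3=0xe0  N=1 Z=0
after  1: x0=0x21 x1=0xe6 x2=0x06 x3=0xe0  N=1 Z=0
after  2: x0=0x01 x1=0xe6 x2=0x06 x3=0xe0  N=0 Z=0
after  3: x0=0x01 x1=0xe6 x2=0xe7 x3=0xe0  N=1 Z=0
-- IRQ taken; context saved, return-PC = 4 --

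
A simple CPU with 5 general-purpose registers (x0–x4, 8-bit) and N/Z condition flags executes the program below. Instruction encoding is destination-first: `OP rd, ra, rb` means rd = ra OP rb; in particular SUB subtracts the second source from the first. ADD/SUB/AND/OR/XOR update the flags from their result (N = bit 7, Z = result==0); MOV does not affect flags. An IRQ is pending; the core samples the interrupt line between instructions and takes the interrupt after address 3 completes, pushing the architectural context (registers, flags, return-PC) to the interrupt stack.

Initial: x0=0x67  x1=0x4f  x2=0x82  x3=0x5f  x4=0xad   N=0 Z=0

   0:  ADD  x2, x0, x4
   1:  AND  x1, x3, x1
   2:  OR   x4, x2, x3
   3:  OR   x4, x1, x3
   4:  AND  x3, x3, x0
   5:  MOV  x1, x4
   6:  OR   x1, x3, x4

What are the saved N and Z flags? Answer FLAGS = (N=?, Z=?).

FLAGS = (N=0, Z=0)

after  0: x0=0x67 x1=0x4f x2=0x14 x3=0x5f x4=0xad  N=0 Z=0
after  1: x0=0x67 x1=0x4f x2=0x14 x3=0x5f x4=0xad  N=0 Z=0
after  2: x0=0x67 x1=0x4f x2=0x14 x3=0x5f x4=0x5f  N=0 Z=0
after  3: x0=0x67 x1=0x4f x2=0x14 x3=0x5f x4=0x5f  N=0 Z=0
-- IRQ taken; context saved, return-PC = 4 --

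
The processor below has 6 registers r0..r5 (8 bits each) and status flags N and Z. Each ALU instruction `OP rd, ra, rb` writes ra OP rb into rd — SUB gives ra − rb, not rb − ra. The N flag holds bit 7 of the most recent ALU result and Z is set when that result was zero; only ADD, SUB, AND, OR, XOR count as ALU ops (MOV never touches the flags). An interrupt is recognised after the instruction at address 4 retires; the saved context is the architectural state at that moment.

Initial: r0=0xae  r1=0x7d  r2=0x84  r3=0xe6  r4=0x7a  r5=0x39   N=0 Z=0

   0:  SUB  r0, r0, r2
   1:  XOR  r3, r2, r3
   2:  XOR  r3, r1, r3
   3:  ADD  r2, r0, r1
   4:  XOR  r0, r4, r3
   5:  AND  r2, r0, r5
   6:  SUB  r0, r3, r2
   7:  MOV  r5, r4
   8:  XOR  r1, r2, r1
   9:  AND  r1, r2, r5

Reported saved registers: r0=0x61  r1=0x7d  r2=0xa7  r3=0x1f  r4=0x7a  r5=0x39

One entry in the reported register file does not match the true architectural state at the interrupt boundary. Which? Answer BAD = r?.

after  0: r0=0x2a r1=0x7d r2=0x84 r3=0xe6 r4=0x7a r5=0x39  N=0 Z=0
after  1: r0=0x2a r1=0x7d r2=0x84 r3=0x62 r4=0x7a r5=0x39  N=0 Z=0
after  2: r0=0x2a r1=0x7d r2=0x84 r3=0x1f r4=0x7a r5=0x39  N=0 Z=0
after  3: r0=0x2a r1=0x7d r2=0xa7 r3=0x1f r4=0x7a r5=0x39  N=1 Z=0
after  4: r0=0x65 r1=0x7d r2=0xa7 r3=0x1f r4=0x7a r5=0x39  N=0 Z=0
-- IRQ taken; context saved, return-PC = 5 --
mismatch: r0: reported 0x61 vs actual 0x65

BAD = r0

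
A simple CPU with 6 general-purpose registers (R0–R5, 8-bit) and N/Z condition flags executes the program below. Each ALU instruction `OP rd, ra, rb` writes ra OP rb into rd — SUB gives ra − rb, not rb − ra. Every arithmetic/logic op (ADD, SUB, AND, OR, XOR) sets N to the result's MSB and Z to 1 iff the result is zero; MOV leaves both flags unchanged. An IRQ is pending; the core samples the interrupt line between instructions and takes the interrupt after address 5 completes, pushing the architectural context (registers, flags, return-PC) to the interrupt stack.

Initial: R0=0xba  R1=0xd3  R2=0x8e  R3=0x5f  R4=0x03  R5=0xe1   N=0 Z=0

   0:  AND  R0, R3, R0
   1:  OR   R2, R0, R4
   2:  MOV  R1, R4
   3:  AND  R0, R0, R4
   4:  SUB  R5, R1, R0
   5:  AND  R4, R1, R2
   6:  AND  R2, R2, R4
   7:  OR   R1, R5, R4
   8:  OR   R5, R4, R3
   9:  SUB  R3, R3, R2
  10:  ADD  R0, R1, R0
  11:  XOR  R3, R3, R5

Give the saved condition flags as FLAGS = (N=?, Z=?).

FLAGS = (N=0, Z=0)

after  0: R0=0x1a R1=0xd3 R2=0x8e R3=0x5f R4=0x03 R5=0xe1  N=0 Z=0
after  1: R0=0x1a R1=0xd3 R2=0x1b R3=0x5f R4=0x03 R5=0xe1  N=0 Z=0
after  2: R0=0x1a R1=0x03 R2=0x1b R3=0x5f R4=0x03 R5=0xe1  N=0 Z=0
after  3: R0=0x02 R1=0x03 R2=0x1b R3=0x5f R4=0x03 R5=0xe1  N=0 Z=0
after  4: R0=0x02 R1=0x03 R2=0x1b R3=0x5f R4=0x03 R5=0x01  N=0 Z=0
after  5: R0=0x02 R1=0x03 R2=0x1b R3=0x5f R4=0x03 R5=0x01  N=0 Z=0
-- IRQ taken; context saved, return-PC = 6 --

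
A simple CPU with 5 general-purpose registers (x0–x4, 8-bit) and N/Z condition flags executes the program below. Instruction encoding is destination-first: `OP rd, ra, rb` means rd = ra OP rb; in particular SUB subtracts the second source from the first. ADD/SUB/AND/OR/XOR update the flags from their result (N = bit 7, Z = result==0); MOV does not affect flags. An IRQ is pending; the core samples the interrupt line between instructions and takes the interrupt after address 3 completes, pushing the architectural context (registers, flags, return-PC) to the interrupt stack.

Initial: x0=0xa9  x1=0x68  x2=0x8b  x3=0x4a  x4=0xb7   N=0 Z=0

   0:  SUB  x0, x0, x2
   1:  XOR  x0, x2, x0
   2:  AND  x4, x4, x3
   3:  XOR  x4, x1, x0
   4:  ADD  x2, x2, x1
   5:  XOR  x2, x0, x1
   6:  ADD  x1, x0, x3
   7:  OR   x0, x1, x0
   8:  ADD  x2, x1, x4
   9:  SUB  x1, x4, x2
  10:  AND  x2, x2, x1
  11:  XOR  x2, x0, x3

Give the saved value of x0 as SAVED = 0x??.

SAVED = 0x95

after  0: x0=0x1e x1=0x68 x2=0x8b x3=0x4a x4=0xb7  N=0 Z=0
after  1: x0=0x95 x1=0x68 x2=0x8b x3=0x4a x4=0xb7  N=1 Z=0
after  2: x0=0x95 x1=0x68 x2=0x8b x3=0x4a x4=0x02  N=0 Z=0
after  3: x0=0x95 x1=0x68 x2=0x8b x3=0x4a x4=0xfd  N=1 Z=0
-- IRQ taken; context saved, return-PC = 4 --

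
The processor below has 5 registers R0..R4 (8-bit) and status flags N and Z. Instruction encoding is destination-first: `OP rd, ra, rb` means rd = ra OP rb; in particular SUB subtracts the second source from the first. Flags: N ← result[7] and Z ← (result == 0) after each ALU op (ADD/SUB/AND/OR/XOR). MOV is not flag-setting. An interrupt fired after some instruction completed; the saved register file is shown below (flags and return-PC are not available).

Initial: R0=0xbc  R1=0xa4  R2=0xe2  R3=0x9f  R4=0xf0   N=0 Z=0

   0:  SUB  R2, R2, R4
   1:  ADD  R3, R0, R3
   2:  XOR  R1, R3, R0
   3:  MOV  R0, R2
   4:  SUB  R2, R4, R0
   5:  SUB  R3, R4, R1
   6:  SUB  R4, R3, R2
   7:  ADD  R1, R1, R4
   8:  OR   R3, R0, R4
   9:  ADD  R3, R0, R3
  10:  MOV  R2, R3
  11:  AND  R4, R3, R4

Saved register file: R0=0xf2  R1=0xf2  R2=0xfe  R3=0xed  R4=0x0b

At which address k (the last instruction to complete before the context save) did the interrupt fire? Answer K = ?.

K = 9

after  0: R0=0xbc R1=0xa4 R2=0xf2 R3=0x9f R4=0xf0  N=1 Z=0
after  1: R0=0xbc R1=0xa4 R2=0xf2 R3=0x5b R4=0xf0  N=0 Z=0
after  2: R0=0xbc R1=0xe7 R2=0xf2 R3=0x5b R4=0xf0  N=1 Z=0
after  3: R0=0xf2 R1=0xe7 R2=0xf2 R3=0x5b R4=0xf0  N=1 Z=0
after  4: R0=0xf2 R1=0xe7 R2=0xfe R3=0x5b R4=0xf0  N=1 Z=0
after  5: R0=0xf2 R1=0xe7 R2=0xfe R3=0x09 R4=0xf0  N=0 Z=0
after  6: R0=0xf2 R1=0xe7 R2=0xfe R3=0x09 R4=0x0b  N=0 Z=0
after  7: R0=0xf2 R1=0xf2 R2=0xfe R3=0x09 R4=0x0b  N=1 Z=0
after  8: R0=0xf2 R1=0xf2 R2=0xfe R3=0xfb R4=0x0b  N=1 Z=0
after  9: R0=0xf2 R1=0xf2 R2=0xfe R3=0xed R4=0x0b  N=1 Z=0
-- IRQ taken; context saved, return-PC = 10 --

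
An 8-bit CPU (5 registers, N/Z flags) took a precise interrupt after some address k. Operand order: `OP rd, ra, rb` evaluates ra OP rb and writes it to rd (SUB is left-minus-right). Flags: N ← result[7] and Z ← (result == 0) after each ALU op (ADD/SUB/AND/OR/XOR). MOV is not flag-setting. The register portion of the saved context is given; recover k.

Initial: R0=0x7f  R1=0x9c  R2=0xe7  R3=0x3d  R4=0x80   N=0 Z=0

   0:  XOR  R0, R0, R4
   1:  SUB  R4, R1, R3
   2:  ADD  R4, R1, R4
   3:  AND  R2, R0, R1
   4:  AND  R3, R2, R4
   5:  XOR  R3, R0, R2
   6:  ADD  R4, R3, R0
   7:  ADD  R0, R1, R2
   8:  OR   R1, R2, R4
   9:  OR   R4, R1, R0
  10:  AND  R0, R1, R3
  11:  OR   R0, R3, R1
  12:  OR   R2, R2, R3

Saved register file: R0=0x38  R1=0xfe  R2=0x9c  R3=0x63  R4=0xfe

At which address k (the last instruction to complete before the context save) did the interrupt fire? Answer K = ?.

K = 9

after  0: R0=0xff R1=0x9c R2=0xe7 R3=0x3d R4=0x80  N=1 Z=0
after  1: R0=0xff R1=0x9c R2=0xe7 R3=0x3d R4=0x5f  N=0 Z=0
after  2: R0=0xff R1=0x9c R2=0xe7 R3=0x3d R4=0xfb  N=1 Z=0
after  3: R0=0xff R1=0x9c R2=0x9c R3=0x3d R4=0xfb  N=1 Z=0
after  4: R0=0xff R1=0x9c R2=0x9c R3=0x98 R4=0xfb  N=1 Z=0
after  5: R0=0xff R1=0x9c R2=0x9c R3=0x63 R4=0xfb  N=0 Z=0
after  6: R0=0xff R1=0x9c R2=0x9c R3=0x63 R4=0x62  N=0 Z=0
after  7: R0=0x38 R1=0x9c R2=0x9c R3=0x63 R4=0x62  N=0 Z=0
after  8: R0=0x38 R1=0xfe R2=0x9c R3=0x63 R4=0x62  N=1 Z=0
after  9: R0=0x38 R1=0xfe R2=0x9c R3=0x63 R4=0xfe  N=1 Z=0
-- IRQ taken; context saved, return-PC = 10 --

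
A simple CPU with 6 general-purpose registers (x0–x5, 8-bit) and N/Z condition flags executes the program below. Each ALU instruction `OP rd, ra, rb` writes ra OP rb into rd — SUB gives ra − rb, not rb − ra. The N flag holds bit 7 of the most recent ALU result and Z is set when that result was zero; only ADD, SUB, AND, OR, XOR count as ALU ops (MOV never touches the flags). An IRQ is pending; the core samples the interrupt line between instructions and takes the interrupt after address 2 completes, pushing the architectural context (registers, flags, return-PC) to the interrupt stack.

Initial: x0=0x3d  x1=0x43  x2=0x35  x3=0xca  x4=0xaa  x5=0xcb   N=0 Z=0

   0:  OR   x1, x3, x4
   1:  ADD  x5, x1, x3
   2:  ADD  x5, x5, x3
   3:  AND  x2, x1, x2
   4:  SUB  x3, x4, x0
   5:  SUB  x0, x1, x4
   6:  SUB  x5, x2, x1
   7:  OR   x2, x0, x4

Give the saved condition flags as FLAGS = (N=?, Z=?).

after  0: x0=0x3d x1=0xea x2=0x35 x3=0xca x4=0xaa x5=0xcb  N=1 Z=0
after  1: x0=0x3d x1=0xea x2=0x35 x3=0xca x4=0xaa x5=0xb4  N=1 Z=0
after  2: x0=0x3d x1=0xea x2=0x35 x3=0xca x4=0xaa x5=0x7e  N=0 Z=0
-- IRQ taken; context saved, return-PC = 3 --

FLAGS = (N=0, Z=0)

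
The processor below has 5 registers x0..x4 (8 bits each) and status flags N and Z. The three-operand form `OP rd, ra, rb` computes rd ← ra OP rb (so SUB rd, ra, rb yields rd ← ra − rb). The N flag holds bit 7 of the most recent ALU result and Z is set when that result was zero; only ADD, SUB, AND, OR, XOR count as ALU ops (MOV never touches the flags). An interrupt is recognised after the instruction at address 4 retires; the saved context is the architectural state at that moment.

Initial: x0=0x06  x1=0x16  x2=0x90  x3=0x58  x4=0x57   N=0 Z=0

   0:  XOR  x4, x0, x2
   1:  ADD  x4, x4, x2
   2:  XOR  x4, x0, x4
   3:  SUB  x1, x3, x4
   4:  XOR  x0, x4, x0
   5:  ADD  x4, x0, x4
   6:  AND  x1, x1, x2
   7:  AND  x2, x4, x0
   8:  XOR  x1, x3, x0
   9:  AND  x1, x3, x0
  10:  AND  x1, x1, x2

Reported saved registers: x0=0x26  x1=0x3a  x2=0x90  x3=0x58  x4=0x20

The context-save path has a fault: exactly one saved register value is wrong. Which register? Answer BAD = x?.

after  0: x0=0x06 x1=0x16 x2=0x90 x3=0x58 x4=0x96  N=1 Z=0
after  1: x0=0x06 x1=0x16 x2=0x90 x3=0x58 x4=0x26  N=0 Z=0
after  2: x0=0x06 x1=0x16 x2=0x90 x3=0x58 x4=0x20  N=0 Z=0
after  3: x0=0x06 x1=0x38 x2=0x90 x3=0x58 x4=0x20  N=0 Z=0
after  4: x0=0x26 x1=0x38 x2=0x90 x3=0x58 x4=0x20  N=0 Z=0
-- IRQ taken; context saved, return-PC = 5 --
mismatch: x1: reported 0x3a vs actual 0x38

BAD = x1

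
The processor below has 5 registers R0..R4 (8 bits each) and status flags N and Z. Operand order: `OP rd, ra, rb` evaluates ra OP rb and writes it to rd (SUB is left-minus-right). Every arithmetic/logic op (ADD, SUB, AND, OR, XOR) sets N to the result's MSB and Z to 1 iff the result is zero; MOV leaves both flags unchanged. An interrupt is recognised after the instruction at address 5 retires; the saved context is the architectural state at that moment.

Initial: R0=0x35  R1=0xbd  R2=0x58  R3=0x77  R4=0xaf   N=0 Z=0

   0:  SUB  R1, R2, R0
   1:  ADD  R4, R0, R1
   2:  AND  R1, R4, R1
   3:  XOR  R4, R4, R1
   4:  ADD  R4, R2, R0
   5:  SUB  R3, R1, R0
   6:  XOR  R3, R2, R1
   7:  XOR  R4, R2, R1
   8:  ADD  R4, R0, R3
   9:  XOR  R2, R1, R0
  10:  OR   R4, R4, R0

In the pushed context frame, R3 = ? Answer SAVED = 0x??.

after  0: R0=0x35 R1=0x23 R2=0x58 R3=0x77 R4=0xaf  N=0 Z=0
after  1: R0=0x35 R1=0x23 R2=0x58 R3=0x77 R4=0x58  N=0 Z=0
after  2: R0=0x35 R1=0x00 R2=0x58 R3=0x77 R4=0x58  N=0 Z=1
after  3: R0=0x35 R1=0x00 R2=0x58 R3=0x77 R4=0x58  N=0 Z=0
after  4: R0=0x35 R1=0x00 R2=0x58 R3=0x77 R4=0x8d  N=1 Z=0
after  5: R0=0x35 R1=0x00 R2=0x58 R3=0xcb R4=0x8d  N=1 Z=0
-- IRQ taken; context saved, return-PC = 6 --

SAVED = 0xcb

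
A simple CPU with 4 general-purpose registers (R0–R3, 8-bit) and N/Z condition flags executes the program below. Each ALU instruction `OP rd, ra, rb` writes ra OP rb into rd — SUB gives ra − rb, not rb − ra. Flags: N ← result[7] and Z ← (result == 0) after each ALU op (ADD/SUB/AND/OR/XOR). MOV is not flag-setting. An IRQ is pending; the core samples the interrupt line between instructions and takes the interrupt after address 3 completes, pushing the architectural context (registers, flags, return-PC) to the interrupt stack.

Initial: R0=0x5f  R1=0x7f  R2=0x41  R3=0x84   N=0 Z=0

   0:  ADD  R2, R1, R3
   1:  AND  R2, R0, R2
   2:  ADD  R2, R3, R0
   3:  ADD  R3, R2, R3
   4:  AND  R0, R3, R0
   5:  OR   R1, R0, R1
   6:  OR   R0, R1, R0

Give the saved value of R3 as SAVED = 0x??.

after  0: R0=0x5f R1=0x7f R2=0x03 R3=0x84  N=0 Z=0
after  1: R0=0x5f R1=0x7f R2=0x03 R3=0x84  N=0 Z=0
after  2: R0=0x5f R1=0x7f R2=0xe3 R3=0x84  N=1 Z=0
after  3: R0=0x5f R1=0x7f R2=0xe3 R3=0x67  N=0 Z=0
-- IRQ taken; context saved, return-PC = 4 --

SAVED = 0x67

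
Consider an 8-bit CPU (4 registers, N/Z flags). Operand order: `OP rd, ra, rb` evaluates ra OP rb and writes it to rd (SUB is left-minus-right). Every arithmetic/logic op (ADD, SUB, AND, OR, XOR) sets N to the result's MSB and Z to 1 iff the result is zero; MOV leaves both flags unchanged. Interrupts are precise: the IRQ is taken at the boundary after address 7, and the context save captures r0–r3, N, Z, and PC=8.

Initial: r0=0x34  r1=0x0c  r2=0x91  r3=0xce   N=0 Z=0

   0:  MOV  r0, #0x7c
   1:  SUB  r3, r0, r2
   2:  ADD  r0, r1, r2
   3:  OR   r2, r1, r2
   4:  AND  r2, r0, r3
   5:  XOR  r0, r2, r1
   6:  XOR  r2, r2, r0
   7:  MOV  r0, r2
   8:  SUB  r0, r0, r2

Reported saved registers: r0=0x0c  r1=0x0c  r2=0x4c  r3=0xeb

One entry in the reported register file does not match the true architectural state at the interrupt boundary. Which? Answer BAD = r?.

after  0: r0=0x7c r1=0x0c r2=0x91 r3=0xce  N=0 Z=0
after  1: r0=0x7c r1=0x0c r2=0x91 r3=0xeb  N=1 Z=0
after  2: r0=0x9d r1=0x0c r2=0x91 r3=0xeb  N=1 Z=0
after  3: r0=0x9d r1=0x0c r2=0x9d r3=0xeb  N=1 Z=0
after  4: r0=0x9d r1=0x0c r2=0x89 r3=0xeb  N=1 Z=0
after  5: r0=0x85 r1=0x0c r2=0x89 r3=0xeb  N=1 Z=0
after  6: r0=0x85 r1=0x0c r2=0x0c r3=0xeb  N=0 Z=0
after  7: r0=0x0c r1=0x0c r2=0x0c r3=0xeb  N=0 Z=0
-- IRQ taken; context saved, return-PC = 8 --
mismatch: r2: reported 0x4c vs actual 0x0c

BAD = r2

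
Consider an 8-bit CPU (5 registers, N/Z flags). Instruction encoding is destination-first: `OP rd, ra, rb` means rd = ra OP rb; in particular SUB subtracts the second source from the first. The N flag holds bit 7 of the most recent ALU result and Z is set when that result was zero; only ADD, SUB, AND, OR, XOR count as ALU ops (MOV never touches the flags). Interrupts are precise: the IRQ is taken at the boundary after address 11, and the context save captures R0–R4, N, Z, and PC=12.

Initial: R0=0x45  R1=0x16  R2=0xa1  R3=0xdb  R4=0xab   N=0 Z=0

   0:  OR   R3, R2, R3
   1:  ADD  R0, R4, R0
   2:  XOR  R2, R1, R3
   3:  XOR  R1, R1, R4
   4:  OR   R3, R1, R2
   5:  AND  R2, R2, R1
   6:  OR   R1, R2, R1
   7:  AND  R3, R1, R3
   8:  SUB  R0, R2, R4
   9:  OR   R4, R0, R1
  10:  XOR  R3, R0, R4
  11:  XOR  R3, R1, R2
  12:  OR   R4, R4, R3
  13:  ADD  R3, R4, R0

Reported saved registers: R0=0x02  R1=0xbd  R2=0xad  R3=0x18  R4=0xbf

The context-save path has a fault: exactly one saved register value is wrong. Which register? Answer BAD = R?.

BAD = R3

after  0: R0=0x45 R1=0x16 R2=0xa1 R3=0xfb R4=0xab  N=1 Z=0
after  1: R0=0xf0 R1=0x16 R2=0xa1 R3=0xfb R4=0xab  N=1 Z=0
after  2: R0=0xf0 R1=0x16 R2=0xed R3=0xfb R4=0xab  N=1 Z=0
after  3: R0=0xf0 R1=0xbd R2=0xed R3=0xfb R4=0xab  N=1 Z=0
after  4: R0=0xf0 R1=0xbd R2=0xed R3=0xfd R4=0xab  N=1 Z=0
after  5: R0=0xf0 R1=0xbd R2=0xad R3=0xfd R4=0xab  N=1 Z=0
after  6: R0=0xf0 R1=0xbd R2=0xad R3=0xfd R4=0xab  N=1 Z=0
after  7: R0=0xf0 R1=0xbd R2=0xad R3=0xbd R4=0xab  N=1 Z=0
after  8: R0=0x02 R1=0xbd R2=0xad R3=0xbd R4=0xab  N=0 Z=0
after  9: R0=0x02 R1=0xbd R2=0xad R3=0xbd R4=0xbf  N=1 Z=0
after 10: R0=0x02 R1=0xbd R2=0xad R3=0xbd R4=0xbf  N=1 Z=0
after 11: R0=0x02 R1=0xbd R2=0xad R3=0x10 R4=0xbf  N=0 Z=0
-- IRQ taken; context saved, return-PC = 12 --
mismatch: R3: reported 0x18 vs actual 0x10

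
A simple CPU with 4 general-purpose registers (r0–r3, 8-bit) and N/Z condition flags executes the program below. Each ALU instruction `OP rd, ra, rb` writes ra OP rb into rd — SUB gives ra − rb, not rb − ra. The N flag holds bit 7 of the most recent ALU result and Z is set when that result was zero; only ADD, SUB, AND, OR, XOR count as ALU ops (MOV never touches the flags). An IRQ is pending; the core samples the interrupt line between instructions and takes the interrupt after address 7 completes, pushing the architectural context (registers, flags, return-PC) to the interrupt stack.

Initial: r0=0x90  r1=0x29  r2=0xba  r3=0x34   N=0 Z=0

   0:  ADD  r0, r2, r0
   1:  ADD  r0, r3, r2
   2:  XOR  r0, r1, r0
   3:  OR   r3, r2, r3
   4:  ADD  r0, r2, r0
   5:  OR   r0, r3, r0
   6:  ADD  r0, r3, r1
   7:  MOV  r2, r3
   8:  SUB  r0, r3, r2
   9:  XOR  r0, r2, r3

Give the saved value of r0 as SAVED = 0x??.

after  0: r0=0x4a r1=0x29 r2=0xba r3=0x34  N=0 Z=0
after  1: r0=0xee r1=0x29 r2=0xba r3=0x34  N=1 Z=0
after  2: r0=0xc7 r1=0x29 r2=0xba r3=0x34  N=1 Z=0
after  3: r0=0xc7 r1=0x29 r2=0xba r3=0xbe  N=1 Z=0
after  4: r0=0x81 r1=0x29 r2=0xba r3=0xbe  N=1 Z=0
after  5: r0=0xbf r1=0x29 r2=0xba r3=0xbe  N=1 Z=0
after  6: r0=0xe7 r1=0x29 r2=0xba r3=0xbe  N=1 Z=0
after  7: r0=0xe7 r1=0x29 r2=0xbe r3=0xbe  N=1 Z=0
-- IRQ taken; context saved, return-PC = 8 --

SAVED = 0xe7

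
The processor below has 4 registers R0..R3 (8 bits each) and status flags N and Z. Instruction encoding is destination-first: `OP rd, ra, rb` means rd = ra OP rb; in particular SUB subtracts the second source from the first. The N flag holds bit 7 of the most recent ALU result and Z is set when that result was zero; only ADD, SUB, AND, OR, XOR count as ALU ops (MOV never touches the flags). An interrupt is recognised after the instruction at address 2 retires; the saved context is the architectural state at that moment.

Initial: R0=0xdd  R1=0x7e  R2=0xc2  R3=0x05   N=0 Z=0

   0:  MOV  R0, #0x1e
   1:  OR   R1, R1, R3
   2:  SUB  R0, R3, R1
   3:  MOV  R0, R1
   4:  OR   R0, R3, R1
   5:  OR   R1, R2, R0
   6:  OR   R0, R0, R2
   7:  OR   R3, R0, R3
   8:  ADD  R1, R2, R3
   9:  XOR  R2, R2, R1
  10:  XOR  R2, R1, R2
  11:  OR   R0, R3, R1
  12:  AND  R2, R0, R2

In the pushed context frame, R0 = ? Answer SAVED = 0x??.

SAVED = 0x86

after  0: R0=0x1e R1=0x7e R2=0xc2 R3=0x05  N=0 Z=0
after  1: R0=0x1e R1=0x7f R2=0xc2 R3=0x05  N=0 Z=0
after  2: R0=0x86 R1=0x7f R2=0xc2 R3=0x05  N=1 Z=0
-- IRQ taken; context saved, return-PC = 3 --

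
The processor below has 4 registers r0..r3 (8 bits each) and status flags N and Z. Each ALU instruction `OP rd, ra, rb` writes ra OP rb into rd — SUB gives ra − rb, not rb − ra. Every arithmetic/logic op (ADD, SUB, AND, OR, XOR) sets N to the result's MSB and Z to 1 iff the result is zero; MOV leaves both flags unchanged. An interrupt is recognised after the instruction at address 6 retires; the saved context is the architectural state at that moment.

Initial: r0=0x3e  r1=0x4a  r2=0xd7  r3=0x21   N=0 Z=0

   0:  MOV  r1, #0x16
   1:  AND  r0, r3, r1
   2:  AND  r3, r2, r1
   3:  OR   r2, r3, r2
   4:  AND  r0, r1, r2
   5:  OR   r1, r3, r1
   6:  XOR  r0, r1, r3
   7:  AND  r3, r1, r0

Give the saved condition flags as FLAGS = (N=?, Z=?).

FLAGS = (N=0, Z=1)

after  0: r0=0x3e r1=0x16 r2=0xd7 r3=0x21  N=0 Z=0
after  1: r0=0x00 r1=0x16 r2=0xd7 r3=0x21  N=0 Z=1
after  2: r0=0x00 r1=0x16 r2=0xd7 r3=0x16  N=0 Z=0
after  3: r0=0x00 r1=0x16 r2=0xd7 r3=0x16  N=1 Z=0
after  4: r0=0x16 r1=0x16 r2=0xd7 r3=0x16  N=0 Z=0
after  5: r0=0x16 r1=0x16 r2=0xd7 r3=0x16  N=0 Z=0
after  6: r0=0x00 r1=0x16 r2=0xd7 r3=0x16  N=0 Z=1
-- IRQ taken; context saved, return-PC = 7 --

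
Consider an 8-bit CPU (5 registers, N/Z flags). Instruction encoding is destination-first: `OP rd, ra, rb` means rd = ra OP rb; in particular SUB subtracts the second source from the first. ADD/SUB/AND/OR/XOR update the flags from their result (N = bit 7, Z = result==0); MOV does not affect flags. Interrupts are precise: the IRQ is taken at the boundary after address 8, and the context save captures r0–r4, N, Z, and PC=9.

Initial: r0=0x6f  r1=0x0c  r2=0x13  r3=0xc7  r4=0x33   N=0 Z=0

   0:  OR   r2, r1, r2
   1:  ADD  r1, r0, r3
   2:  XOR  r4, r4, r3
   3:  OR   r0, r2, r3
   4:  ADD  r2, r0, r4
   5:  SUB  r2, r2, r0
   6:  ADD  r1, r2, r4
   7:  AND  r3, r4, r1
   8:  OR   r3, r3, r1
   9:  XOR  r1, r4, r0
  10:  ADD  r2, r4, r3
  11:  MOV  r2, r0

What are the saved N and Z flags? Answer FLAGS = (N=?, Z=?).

FLAGS = (N=1, Z=0)

after  0: r0=0x6f r1=0x0c r2=0x1f r3=0xc7 r4=0x33  N=0 Z=0
after  1: r0=0x6f r1=0x36 r2=0x1f r3=0xc7 r4=0x33  N=0 Z=0
after  2: r0=0x6f r1=0x36 r2=0x1f r3=0xc7 r4=0xf4  N=1 Z=0
after  3: r0=0xdf r1=0x36 r2=0x1f r3=0xc7 r4=0xf4  N=1 Z=0
after  4: r0=0xdf r1=0x36 r2=0xd3 r3=0xc7 r4=0xf4  N=1 Z=0
after  5: r0=0xdf r1=0x36 r2=0xf4 r3=0xc7 r4=0xf4  N=1 Z=0
after  6: r0=0xdf r1=0xe8 r2=0xf4 r3=0xc7 r4=0xf4  N=1 Z=0
after  7: r0=0xdf r1=0xe8 r2=0xf4 r3=0xe0 r4=0xf4  N=1 Z=0
after  8: r0=0xdf r1=0xe8 r2=0xf4 r3=0xe8 r4=0xf4  N=1 Z=0
-- IRQ taken; context saved, return-PC = 9 --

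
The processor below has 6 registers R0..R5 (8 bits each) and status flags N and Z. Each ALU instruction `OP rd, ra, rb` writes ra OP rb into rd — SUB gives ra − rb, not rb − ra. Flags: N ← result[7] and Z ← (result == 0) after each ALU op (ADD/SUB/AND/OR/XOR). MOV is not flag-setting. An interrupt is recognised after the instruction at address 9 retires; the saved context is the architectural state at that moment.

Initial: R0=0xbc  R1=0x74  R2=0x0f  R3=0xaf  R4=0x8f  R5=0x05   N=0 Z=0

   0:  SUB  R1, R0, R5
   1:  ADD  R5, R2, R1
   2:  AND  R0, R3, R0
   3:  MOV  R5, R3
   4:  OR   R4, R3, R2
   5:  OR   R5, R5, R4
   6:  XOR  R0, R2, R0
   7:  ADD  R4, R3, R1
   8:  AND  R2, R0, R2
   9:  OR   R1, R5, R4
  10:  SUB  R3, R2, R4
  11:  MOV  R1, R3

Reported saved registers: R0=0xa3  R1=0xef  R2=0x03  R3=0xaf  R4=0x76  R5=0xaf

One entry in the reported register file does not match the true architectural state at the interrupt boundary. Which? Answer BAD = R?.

after  0: R0=0xbc R1=0xb7 R2=0x0f R3=0xaf R4=0x8f R5=0x05  N=1 Z=0
after  1: R0=0xbc R1=0xb7 R2=0x0f R3=0xaf R4=0x8f R5=0xc6  N=1 Z=0
after  2: R0=0xac R1=0xb7 R2=0x0f R3=0xaf R4=0x8f R5=0xc6  N=1 Z=0
after  3: R0=0xac R1=0xb7 R2=0x0f R3=0xaf R4=0x8f R5=0xaf  N=1 Z=0
after  4: R0=0xac R1=0xb7 R2=0x0f R3=0xaf R4=0xaf R5=0xaf  N=1 Z=0
after  5: R0=0xac R1=0xb7 R2=0x0f R3=0xaf R4=0xaf R5=0xaf  N=1 Z=0
after  6: R0=0xa3 R1=0xb7 R2=0x0f R3=0xaf R4=0xaf R5=0xaf  N=1 Z=0
after  7: R0=0xa3 R1=0xb7 R2=0x0f R3=0xaf R4=0x66 R5=0xaf  N=0 Z=0
after  8: R0=0xa3 R1=0xb7 R2=0x03 R3=0xaf R4=0x66 R5=0xaf  N=0 Z=0
after  9: R0=0xa3 R1=0xef R2=0x03 R3=0xaf R4=0x66 R5=0xaf  N=1 Z=0
-- IRQ taken; context saved, return-PC = 10 --
mismatch: R4: reported 0x76 vs actual 0x66

BAD = R4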